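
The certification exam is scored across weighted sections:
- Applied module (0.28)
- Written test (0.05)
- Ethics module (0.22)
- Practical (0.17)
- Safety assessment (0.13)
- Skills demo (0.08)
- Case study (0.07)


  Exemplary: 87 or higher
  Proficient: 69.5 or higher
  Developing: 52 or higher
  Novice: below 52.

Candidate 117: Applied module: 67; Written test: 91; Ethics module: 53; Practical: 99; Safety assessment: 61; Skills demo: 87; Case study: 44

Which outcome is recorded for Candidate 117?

Proficient

Weighted total:
  Applied module 67 × 0.28 = 18.76
  Written test 91 × 0.05 = 4.55
  Ethics module 53 × 0.22 = 11.66
  Practical 99 × 0.17 = 16.83
  Safety assessment 61 × 0.13 = 7.93
  Skills demo 87 × 0.08 = 6.96
  Case study 44 × 0.07 = 3.08
Sum = 69.77
69.77 is ≥ 69.5 and < 87 → Proficient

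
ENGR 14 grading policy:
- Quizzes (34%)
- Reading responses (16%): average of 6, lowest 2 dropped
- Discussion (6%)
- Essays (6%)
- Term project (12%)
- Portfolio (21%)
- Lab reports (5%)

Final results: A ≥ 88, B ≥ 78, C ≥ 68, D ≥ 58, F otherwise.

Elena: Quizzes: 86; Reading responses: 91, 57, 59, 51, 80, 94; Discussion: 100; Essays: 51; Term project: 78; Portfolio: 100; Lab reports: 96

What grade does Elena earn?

B

Reading responses: drop 51, 57 → average of remaining 4 = 324/4 = 81
Weighted total:
  Quizzes 86 × 0.34 = 29.24
  Reading responses 81 × 0.16 = 12.96
  Discussion 100 × 0.06 = 6
  Essays 51 × 0.06 = 3.06
  Term project 78 × 0.12 = 9.36
  Portfolio 100 × 0.21 = 21
  Lab reports 96 × 0.05 = 4.8
Sum = 86.42
86.42 is ≥ 78 and < 88 → B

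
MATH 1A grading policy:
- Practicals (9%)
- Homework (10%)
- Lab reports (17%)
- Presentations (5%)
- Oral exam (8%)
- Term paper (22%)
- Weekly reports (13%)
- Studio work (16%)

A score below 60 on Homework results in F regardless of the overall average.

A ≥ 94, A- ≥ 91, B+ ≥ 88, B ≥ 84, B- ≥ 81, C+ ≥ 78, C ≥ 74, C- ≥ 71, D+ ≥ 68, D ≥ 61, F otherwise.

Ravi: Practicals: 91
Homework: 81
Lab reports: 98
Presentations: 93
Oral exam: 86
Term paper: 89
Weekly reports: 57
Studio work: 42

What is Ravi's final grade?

Homework score 81 ≥ 60: minimum met.
Weighted total:
  Practicals 91 × 0.09 = 8.19
  Homework 81 × 0.1 = 8.1
  Lab reports 98 × 0.17 = 16.66
  Presentations 93 × 0.05 = 4.65
  Oral exam 86 × 0.08 = 6.88
  Term paper 89 × 0.22 = 19.58
  Weekly reports 57 × 0.13 = 7.41
  Studio work 42 × 0.16 = 6.72
Sum = 78.19
78.19 is ≥ 78 and < 81 → C+

C+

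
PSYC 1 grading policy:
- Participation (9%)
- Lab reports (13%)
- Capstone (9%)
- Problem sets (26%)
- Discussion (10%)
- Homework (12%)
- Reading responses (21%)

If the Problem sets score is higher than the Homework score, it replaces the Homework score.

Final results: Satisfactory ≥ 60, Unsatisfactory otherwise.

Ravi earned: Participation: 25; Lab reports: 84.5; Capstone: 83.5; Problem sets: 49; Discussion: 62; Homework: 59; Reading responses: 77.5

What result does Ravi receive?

Problem sets (49) ≤ Homework (59), so Homework stays at 59.
Weighted total:
  Participation 25 × 0.09 = 2.25
  Lab reports 84.5 × 0.13 = 10.985
  Capstone 83.5 × 0.09 = 7.515
  Problem sets 49 × 0.26 = 12.74
  Discussion 62 × 0.1 = 6.2
  Homework 59 × 0.12 = 7.08
  Reading responses 77.5 × 0.21 = 16.275
Sum = 63.045
63.045 ≥ 60 → Satisfactory

Satisfactory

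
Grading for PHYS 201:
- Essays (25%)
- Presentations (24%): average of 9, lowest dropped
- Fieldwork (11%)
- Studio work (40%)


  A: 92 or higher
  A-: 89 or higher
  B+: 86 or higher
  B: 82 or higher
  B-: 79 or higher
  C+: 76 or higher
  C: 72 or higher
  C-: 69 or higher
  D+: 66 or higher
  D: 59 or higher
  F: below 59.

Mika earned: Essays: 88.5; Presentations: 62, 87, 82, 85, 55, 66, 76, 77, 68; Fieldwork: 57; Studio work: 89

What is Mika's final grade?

B

Presentations: drop 55 → average of remaining 8 = 603/8 = 75.375
Weighted total:
  Essays 88.5 × 0.25 = 22.125
  Presentations 75.375 × 0.24 = 18.09
  Fieldwork 57 × 0.11 = 6.27
  Studio work 89 × 0.4 = 35.6
Sum = 82.085
82.085 is ≥ 82 and < 86 → B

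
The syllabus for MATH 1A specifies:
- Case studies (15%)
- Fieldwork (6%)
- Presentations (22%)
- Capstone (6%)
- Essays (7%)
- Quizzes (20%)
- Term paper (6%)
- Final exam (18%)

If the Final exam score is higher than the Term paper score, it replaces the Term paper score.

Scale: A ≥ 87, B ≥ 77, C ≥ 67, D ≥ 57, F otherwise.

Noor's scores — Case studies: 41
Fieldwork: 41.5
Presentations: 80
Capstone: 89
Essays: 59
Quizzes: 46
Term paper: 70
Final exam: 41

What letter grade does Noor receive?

Final exam (41) ≤ Term paper (70), so Term paper stays at 70.
Weighted total:
  Case studies 41 × 0.15 = 6.15
  Fieldwork 41.5 × 0.06 = 2.49
  Presentations 80 × 0.22 = 17.6
  Capstone 89 × 0.06 = 5.34
  Essays 59 × 0.07 = 4.13
  Quizzes 46 × 0.2 = 9.2
  Term paper 70 × 0.06 = 4.2
  Final exam 41 × 0.18 = 7.38
Sum = 56.49
56.49 < 57 → F

F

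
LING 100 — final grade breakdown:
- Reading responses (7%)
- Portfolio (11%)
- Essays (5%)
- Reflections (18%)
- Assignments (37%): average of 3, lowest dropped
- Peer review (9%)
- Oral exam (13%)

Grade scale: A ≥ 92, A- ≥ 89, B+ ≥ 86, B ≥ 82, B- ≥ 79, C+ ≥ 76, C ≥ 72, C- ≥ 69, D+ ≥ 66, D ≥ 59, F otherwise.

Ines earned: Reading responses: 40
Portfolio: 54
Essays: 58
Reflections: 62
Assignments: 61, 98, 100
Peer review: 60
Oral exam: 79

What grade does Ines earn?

Assignments: drop 61 → average of remaining 2 = 198/2 = 99
Weighted total:
  Reading responses 40 × 0.07 = 2.8
  Portfolio 54 × 0.11 = 5.94
  Essays 58 × 0.05 = 2.9
  Reflections 62 × 0.18 = 11.16
  Assignments 99 × 0.37 = 36.63
  Peer review 60 × 0.09 = 5.4
  Oral exam 79 × 0.13 = 10.27
Sum = 75.1
75.1 is ≥ 72 and < 76 → C

C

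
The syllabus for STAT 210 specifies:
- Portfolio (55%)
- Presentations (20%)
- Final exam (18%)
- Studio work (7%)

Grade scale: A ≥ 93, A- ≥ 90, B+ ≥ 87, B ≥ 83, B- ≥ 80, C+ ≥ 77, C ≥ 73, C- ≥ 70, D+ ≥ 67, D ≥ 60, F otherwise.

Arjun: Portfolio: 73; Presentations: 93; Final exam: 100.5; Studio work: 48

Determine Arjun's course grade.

B-

Weighted total:
  Portfolio 73 × 0.55 = 40.15
  Presentations 93 × 0.2 = 18.6
  Final exam 100.5 × 0.18 = 18.09
  Studio work 48 × 0.07 = 3.36
Sum = 80.2
80.2 is ≥ 80 and < 83 → B-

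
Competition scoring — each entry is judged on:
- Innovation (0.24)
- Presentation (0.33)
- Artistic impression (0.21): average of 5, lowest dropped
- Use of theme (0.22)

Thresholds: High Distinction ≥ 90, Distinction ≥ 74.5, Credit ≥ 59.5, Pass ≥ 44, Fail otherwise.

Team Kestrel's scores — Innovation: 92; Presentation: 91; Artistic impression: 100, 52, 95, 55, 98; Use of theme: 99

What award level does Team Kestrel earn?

High Distinction

Artistic impression: drop 52 → average of remaining 4 = 348/4 = 87
Weighted total:
  Innovation 92 × 0.24 = 22.08
  Presentation 91 × 0.33 = 30.03
  Artistic impression 87 × 0.21 = 18.27
  Use of theme 99 × 0.22 = 21.78
Sum = 92.16
92.16 ≥ 90 → High Distinction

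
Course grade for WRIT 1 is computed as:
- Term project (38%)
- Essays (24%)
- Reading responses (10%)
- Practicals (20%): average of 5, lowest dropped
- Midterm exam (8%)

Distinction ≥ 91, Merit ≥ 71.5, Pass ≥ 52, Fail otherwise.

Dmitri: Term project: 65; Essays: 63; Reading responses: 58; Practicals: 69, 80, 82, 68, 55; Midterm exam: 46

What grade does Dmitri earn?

Pass

Practicals: drop 55 → average of remaining 4 = 299/4 = 74.75
Weighted total:
  Term project 65 × 0.38 = 24.7
  Essays 63 × 0.24 = 15.12
  Reading responses 58 × 0.1 = 5.8
  Practicals 74.75 × 0.2 = 14.95
  Midterm exam 46 × 0.08 = 3.68
Sum = 64.25
64.25 is ≥ 52 and < 71.5 → Pass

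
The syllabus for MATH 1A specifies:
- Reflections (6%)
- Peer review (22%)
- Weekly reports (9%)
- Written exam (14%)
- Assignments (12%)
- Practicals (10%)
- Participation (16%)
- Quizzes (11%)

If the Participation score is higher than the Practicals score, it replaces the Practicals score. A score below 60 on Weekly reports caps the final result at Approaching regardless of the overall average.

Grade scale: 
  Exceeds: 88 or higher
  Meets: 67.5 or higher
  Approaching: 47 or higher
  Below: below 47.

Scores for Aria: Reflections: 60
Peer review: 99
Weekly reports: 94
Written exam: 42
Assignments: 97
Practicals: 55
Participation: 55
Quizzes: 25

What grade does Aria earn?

Participation (55) ≤ Practicals (55), so Practicals stays at 55.
Weekly reports score 94 ≥ 60: minimum met.
Weighted total:
  Reflections 60 × 0.06 = 3.6
  Peer review 99 × 0.22 = 21.78
  Weekly reports 94 × 0.09 = 8.46
  Written exam 42 × 0.14 = 5.88
  Assignments 97 × 0.12 = 11.64
  Practicals 55 × 0.1 = 5.5
  Participation 55 × 0.16 = 8.8
  Quizzes 25 × 0.11 = 2.75
Sum = 68.41
68.41 is ≥ 67.5 and < 88 → Meets

Meets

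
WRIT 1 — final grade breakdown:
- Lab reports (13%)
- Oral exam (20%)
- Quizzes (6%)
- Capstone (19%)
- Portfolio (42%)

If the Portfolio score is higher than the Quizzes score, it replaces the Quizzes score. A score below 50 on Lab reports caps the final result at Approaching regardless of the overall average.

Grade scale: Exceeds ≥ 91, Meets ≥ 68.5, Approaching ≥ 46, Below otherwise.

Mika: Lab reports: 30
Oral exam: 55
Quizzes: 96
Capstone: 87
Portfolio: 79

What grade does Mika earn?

Portfolio (79) ≤ Quizzes (96), so Quizzes stays at 96.
Lab reports score 30 < 50: minimum not met.
Weighted total:
  Lab reports 30 × 0.13 = 3.9
  Oral exam 55 × 0.2 = 11
  Quizzes 96 × 0.06 = 5.76
  Capstone 87 × 0.19 = 16.53
  Portfolio 79 × 0.42 = 33.18
Sum = 70.37
70.37 would be Meets; cap at Approaching applies → Approaching.

Approaching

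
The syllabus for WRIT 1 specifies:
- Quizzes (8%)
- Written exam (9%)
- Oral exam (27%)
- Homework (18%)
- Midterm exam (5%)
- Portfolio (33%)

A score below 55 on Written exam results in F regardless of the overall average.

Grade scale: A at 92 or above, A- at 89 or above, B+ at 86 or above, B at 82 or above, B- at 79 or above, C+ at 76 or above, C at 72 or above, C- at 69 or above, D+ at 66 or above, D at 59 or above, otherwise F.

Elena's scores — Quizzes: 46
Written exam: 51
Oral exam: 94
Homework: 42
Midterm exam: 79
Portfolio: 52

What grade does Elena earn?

F

Written exam score 51 < 55: minimum not met.
Weighted total:
  Quizzes 46 × 0.08 = 3.68
  Written exam 51 × 0.09 = 4.59
  Oral exam 94 × 0.27 = 25.38
  Homework 42 × 0.18 = 7.56
  Midterm exam 79 × 0.05 = 3.95
  Portfolio 52 × 0.33 = 17.16
Sum = 62.32
Because the Written exam minimum was not met, the result is F.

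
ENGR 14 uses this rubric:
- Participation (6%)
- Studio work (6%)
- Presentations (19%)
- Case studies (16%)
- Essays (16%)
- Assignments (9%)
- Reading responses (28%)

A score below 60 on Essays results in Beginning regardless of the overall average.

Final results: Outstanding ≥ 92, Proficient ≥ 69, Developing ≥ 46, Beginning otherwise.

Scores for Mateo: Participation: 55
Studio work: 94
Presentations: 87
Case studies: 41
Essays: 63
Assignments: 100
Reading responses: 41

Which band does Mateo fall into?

Developing

Essays score 63 ≥ 60: minimum met.
Weighted total:
  Participation 55 × 0.06 = 3.3
  Studio work 94 × 0.06 = 5.64
  Presentations 87 × 0.19 = 16.53
  Case studies 41 × 0.16 = 6.56
  Essays 63 × 0.16 = 10.08
  Assignments 100 × 0.09 = 9
  Reading responses 41 × 0.28 = 11.48
Sum = 62.59
62.59 is ≥ 46 and < 69 → Developing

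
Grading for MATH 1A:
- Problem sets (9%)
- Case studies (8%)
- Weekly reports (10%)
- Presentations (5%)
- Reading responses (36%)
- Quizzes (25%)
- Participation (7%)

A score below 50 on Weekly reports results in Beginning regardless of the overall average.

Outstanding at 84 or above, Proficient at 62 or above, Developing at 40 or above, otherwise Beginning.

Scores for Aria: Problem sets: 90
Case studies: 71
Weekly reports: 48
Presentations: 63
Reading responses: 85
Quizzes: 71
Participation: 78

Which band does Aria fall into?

Beginning

Weekly reports score 48 < 50: minimum not met.
Weighted total:
  Problem sets 90 × 0.09 = 8.1
  Case studies 71 × 0.08 = 5.68
  Weekly reports 48 × 0.1 = 4.8
  Presentations 63 × 0.05 = 3.15
  Reading responses 85 × 0.36 = 30.6
  Quizzes 71 × 0.25 = 17.75
  Participation 78 × 0.07 = 5.46
Sum = 75.54
Because the Weekly reports minimum was not met, the result is Beginning.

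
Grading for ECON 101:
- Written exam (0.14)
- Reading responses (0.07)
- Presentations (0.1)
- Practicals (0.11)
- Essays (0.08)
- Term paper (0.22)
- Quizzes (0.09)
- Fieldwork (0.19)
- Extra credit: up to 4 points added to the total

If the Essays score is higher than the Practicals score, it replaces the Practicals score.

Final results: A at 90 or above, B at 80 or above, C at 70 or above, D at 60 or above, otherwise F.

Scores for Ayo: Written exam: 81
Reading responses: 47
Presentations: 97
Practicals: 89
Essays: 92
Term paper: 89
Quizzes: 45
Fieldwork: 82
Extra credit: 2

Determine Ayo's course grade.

B

Essays (92) > Practicals (89), so Practicals counts as 92.
Weighted total:
  Written exam 81 × 0.14 = 11.34
  Reading responses 47 × 0.07 = 3.29
  Presentations 97 × 0.1 = 9.7
  Practicals 92 × 0.11 = 10.12
  Essays 92 × 0.08 = 7.36
  Term paper 89 × 0.22 = 19.58
  Quizzes 45 × 0.09 = 4.05
  Fieldwork 82 × 0.19 = 15.58
Sum = 81.02
Extra credit: 81.02 + 2 = 83.02
83.02 is ≥ 80 and < 90 → B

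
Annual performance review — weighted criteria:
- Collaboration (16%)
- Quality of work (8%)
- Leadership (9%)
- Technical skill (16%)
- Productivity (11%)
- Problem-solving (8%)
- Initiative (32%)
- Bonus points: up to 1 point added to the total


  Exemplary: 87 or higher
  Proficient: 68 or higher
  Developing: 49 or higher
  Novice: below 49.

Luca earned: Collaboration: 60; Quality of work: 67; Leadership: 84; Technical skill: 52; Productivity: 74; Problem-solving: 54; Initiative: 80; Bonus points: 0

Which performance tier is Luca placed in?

Proficient

Weighted total:
  Collaboration 60 × 0.16 = 9.6
  Quality of work 67 × 0.08 = 5.36
  Leadership 84 × 0.09 = 7.56
  Technical skill 52 × 0.16 = 8.32
  Productivity 74 × 0.11 = 8.14
  Problem-solving 54 × 0.08 = 4.32
  Initiative 80 × 0.32 = 25.6
Sum = 68.9
Bonus points: 68.9 + 0 = 68.9
68.9 is ≥ 68 and < 87 → Proficient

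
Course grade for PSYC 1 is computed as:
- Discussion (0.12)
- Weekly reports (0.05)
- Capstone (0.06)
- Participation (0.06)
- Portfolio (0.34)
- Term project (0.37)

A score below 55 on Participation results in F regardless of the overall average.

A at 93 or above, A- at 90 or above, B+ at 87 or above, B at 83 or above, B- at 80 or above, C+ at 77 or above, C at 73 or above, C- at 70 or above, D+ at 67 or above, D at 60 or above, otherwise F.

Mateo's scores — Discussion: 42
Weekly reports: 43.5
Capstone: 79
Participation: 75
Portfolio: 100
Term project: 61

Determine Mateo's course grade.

C

Participation score 75 ≥ 55: minimum met.
Weighted total:
  Discussion 42 × 0.12 = 5.04
  Weekly reports 43.5 × 0.05 = 2.175
  Capstone 79 × 0.06 = 4.74
  Participation 75 × 0.06 = 4.5
  Portfolio 100 × 0.34 = 34
  Term project 61 × 0.37 = 22.57
Sum = 73.025
73.025 is ≥ 73 and < 77 → C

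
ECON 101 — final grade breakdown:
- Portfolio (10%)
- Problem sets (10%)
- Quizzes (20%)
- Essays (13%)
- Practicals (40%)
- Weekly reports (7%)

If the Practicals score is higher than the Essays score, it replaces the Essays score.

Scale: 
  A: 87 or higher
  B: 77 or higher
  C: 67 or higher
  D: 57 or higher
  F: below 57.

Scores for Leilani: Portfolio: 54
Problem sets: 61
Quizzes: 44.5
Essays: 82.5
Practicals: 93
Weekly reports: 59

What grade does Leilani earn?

C

Practicals (93) > Essays (82.5), so Essays counts as 93.
Weighted total:
  Portfolio 54 × 0.1 = 5.4
  Problem sets 61 × 0.1 = 6.1
  Quizzes 44.5 × 0.2 = 8.9
  Essays 93 × 0.13 = 12.09
  Practicals 93 × 0.4 = 37.2
  Weekly reports 59 × 0.07 = 4.13
Sum = 73.82
73.82 is ≥ 67 and < 77 → C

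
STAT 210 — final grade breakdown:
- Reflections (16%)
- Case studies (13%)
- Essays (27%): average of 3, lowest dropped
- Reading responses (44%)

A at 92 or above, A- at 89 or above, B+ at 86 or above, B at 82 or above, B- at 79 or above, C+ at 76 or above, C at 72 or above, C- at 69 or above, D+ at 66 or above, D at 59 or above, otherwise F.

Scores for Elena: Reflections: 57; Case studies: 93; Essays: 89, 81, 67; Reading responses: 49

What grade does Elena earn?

D

Essays: drop 67 → average of remaining 2 = 170/2 = 85
Weighted total:
  Reflections 57 × 0.16 = 9.12
  Case studies 93 × 0.13 = 12.09
  Essays 85 × 0.27 = 22.95
  Reading responses 49 × 0.44 = 21.56
Sum = 65.72
65.72 is ≥ 59 and < 66 → D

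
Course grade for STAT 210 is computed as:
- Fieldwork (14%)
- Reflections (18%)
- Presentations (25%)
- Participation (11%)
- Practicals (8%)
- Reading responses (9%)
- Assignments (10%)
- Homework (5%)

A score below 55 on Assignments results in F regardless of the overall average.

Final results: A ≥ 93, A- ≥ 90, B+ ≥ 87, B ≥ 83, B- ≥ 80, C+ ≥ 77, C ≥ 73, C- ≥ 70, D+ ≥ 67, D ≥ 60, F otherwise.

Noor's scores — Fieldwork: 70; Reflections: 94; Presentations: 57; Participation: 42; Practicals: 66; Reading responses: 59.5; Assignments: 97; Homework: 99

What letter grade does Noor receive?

C-

Assignments score 97 ≥ 55: minimum met.
Weighted total:
  Fieldwork 70 × 0.14 = 9.8
  Reflections 94 × 0.18 = 16.92
  Presentations 57 × 0.25 = 14.25
  Participation 42 × 0.11 = 4.62
  Practicals 66 × 0.08 = 5.28
  Reading responses 59.5 × 0.09 = 5.355
  Assignments 97 × 0.1 = 9.7
  Homework 99 × 0.05 = 4.95
Sum = 70.875
70.875 is ≥ 70 and < 73 → C-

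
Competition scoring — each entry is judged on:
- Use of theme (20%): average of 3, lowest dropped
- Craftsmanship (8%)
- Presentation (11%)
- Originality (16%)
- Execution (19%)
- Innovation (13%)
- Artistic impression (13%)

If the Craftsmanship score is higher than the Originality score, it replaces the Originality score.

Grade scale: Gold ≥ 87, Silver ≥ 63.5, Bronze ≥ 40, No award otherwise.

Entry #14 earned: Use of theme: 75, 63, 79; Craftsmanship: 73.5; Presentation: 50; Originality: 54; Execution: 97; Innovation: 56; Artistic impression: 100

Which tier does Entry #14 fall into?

Silver

Use of theme: drop 63 → average of remaining 2 = 154/2 = 77
Craftsmanship (73.5) > Originality (54), so Originality counts as 73.5.
Weighted total:
  Use of theme 77 × 0.2 = 15.4
  Craftsmanship 73.5 × 0.08 = 5.88
  Presentation 50 × 0.11 = 5.5
  Originality 73.5 × 0.16 = 11.76
  Execution 97 × 0.19 = 18.43
  Innovation 56 × 0.13 = 7.28
  Artistic impression 100 × 0.13 = 13
Sum = 77.25
77.25 is ≥ 63.5 and < 87 → Silver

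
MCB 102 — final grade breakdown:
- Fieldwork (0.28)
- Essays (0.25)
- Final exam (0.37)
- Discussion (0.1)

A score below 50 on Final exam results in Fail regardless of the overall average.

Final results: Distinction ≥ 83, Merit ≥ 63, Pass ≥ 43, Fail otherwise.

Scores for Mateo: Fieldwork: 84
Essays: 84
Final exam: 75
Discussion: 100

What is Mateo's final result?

Merit

Final exam score 75 ≥ 50: minimum met.
Weighted total:
  Fieldwork 84 × 0.28 = 23.52
  Essays 84 × 0.25 = 21
  Final exam 75 × 0.37 = 27.75
  Discussion 100 × 0.1 = 10
Sum = 82.27
82.27 is ≥ 63 and < 83 → Merit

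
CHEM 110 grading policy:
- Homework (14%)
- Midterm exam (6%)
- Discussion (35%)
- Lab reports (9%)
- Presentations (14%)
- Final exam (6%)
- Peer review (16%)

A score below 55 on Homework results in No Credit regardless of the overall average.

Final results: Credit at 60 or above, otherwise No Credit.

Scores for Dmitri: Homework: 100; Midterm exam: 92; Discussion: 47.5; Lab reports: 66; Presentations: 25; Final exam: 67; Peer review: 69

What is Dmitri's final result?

Credit

Homework score 100 ≥ 55: minimum met.
Weighted total:
  Homework 100 × 0.14 = 14
  Midterm exam 92 × 0.06 = 5.52
  Discussion 47.5 × 0.35 = 16.625
  Lab reports 66 × 0.09 = 5.94
  Presentations 25 × 0.14 = 3.5
  Final exam 67 × 0.06 = 4.02
  Peer review 69 × 0.16 = 11.04
Sum = 60.645
60.645 ≥ 60 → Credit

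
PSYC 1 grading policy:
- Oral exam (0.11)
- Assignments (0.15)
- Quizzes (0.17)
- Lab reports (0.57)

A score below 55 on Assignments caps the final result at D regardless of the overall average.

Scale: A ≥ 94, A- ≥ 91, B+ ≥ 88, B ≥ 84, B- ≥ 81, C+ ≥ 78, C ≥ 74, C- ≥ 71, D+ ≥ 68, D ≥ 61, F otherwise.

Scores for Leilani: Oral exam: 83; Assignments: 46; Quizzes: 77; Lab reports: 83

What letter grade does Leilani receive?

Assignments score 46 < 55: minimum not met.
Weighted total:
  Oral exam 83 × 0.11 = 9.13
  Assignments 46 × 0.15 = 6.9
  Quizzes 77 × 0.17 = 13.09
  Lab reports 83 × 0.57 = 47.31
Sum = 76.43
76.43 would be C; cap at D applies → D.

D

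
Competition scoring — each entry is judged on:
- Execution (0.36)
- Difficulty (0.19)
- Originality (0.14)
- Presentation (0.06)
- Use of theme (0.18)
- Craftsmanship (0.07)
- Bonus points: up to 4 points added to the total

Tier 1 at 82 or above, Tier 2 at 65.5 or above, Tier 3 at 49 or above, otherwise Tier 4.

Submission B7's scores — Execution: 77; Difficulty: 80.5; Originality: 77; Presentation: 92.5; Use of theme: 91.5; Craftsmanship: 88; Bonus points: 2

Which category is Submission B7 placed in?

Weighted total:
  Execution 77 × 0.36 = 27.72
  Difficulty 80.5 × 0.19 = 15.295
  Originality 77 × 0.14 = 10.78
  Presentation 92.5 × 0.06 = 5.55
  Use of theme 91.5 × 0.18 = 16.47
  Craftsmanship 88 × 0.07 = 6.16
Sum = 81.975
Bonus points: 81.975 + 2 = 83.975
83.975 ≥ 82 → Tier 1

Tier 1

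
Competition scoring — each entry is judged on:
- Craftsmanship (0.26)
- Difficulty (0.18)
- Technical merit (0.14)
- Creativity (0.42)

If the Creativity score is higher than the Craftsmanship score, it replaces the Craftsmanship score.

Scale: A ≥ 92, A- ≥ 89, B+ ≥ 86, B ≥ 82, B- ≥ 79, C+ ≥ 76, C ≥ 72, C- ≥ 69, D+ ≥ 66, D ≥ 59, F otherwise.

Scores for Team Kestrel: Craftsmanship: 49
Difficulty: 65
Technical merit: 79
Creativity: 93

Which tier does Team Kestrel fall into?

B+

Creativity (93) > Craftsmanship (49), so Craftsmanship counts as 93.
Weighted total:
  Craftsmanship 93 × 0.26 = 24.18
  Difficulty 65 × 0.18 = 11.7
  Technical merit 79 × 0.14 = 11.06
  Creativity 93 × 0.42 = 39.06
Sum = 86
86 is ≥ 86 and < 89 → B+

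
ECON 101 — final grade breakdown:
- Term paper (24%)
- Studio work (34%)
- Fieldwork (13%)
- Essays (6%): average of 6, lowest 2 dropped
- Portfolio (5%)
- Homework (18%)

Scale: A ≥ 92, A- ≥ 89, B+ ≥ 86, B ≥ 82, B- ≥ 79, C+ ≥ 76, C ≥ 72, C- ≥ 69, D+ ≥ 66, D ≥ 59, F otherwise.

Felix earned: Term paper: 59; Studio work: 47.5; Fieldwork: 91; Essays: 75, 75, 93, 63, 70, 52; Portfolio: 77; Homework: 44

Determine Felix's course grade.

Essays: drop 52, 63 → average of remaining 4 = 313/4 = 78.25
Weighted total:
  Term paper 59 × 0.24 = 14.16
  Studio work 47.5 × 0.34 = 16.15
  Fieldwork 91 × 0.13 = 11.83
  Essays 78.25 × 0.06 = 4.695
  Portfolio 77 × 0.05 = 3.85
  Homework 44 × 0.18 = 7.92
Sum = 58.605
58.605 < 59 → F

F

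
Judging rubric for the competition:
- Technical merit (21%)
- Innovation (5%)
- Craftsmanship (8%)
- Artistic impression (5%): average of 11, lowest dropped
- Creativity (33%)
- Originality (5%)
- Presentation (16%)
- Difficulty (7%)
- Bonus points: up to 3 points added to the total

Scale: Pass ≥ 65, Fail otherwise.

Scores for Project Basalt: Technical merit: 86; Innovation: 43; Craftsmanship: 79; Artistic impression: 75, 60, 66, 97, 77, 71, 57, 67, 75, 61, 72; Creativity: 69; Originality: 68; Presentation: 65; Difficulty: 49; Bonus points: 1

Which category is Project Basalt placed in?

Pass

Artistic impression: drop 57 → average of remaining 10 = 721/10 = 72.1
Weighted total:
  Technical merit 86 × 0.21 = 18.06
  Innovation 43 × 0.05 = 2.15
  Craftsmanship 79 × 0.08 = 6.32
  Artistic impression 72.1 × 0.05 = 3.605
  Creativity 69 × 0.33 = 22.77
  Originality 68 × 0.05 = 3.4
  Presentation 65 × 0.16 = 10.4
  Difficulty 49 × 0.07 = 3.43
Sum = 70.135
Bonus points: 70.135 + 1 = 71.135
71.135 ≥ 65 → Pass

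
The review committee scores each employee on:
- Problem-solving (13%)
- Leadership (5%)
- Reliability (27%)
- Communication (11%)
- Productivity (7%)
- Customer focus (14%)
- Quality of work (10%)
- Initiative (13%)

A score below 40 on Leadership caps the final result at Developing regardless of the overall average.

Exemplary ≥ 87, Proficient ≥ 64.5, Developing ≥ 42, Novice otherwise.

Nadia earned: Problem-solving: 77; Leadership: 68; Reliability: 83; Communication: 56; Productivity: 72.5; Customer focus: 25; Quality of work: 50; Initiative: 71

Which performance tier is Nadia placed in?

Leadership score 68 ≥ 40: minimum met.
Weighted total:
  Problem-solving 77 × 0.13 = 10.01
  Leadership 68 × 0.05 = 3.4
  Reliability 83 × 0.27 = 22.41
  Communication 56 × 0.11 = 6.16
  Productivity 72.5 × 0.07 = 5.075
  Customer focus 25 × 0.14 = 3.5
  Quality of work 50 × 0.1 = 5
  Initiative 71 × 0.13 = 9.23
Sum = 64.785
64.785 is ≥ 64.5 and < 87 → Proficient

Proficient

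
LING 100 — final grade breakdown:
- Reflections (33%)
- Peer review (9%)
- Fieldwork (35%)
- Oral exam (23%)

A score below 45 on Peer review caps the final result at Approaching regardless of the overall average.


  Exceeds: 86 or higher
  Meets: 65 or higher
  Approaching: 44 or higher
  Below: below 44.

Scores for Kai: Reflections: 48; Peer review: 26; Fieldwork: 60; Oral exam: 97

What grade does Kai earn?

Approaching

Peer review score 26 < 45: minimum not met.
Weighted total:
  Reflections 48 × 0.33 = 15.84
  Peer review 26 × 0.09 = 2.34
  Fieldwork 60 × 0.35 = 21
  Oral exam 97 × 0.23 = 22.31
Sum = 61.49
61.49 would be Approaching; cap at Approaching applies → Approaching.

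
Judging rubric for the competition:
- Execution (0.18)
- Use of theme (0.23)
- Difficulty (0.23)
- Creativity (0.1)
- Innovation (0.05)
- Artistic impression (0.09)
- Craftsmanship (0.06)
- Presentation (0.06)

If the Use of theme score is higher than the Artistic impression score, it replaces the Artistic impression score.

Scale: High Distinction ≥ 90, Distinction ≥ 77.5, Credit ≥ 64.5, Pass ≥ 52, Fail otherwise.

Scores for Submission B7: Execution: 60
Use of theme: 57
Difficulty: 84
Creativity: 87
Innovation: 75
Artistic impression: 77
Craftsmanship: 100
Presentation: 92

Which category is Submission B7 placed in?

Use of theme (57) ≤ Artistic impression (77), so Artistic impression stays at 77.
Weighted total:
  Execution 60 × 0.18 = 10.8
  Use of theme 57 × 0.23 = 13.11
  Difficulty 84 × 0.23 = 19.32
  Creativity 87 × 0.1 = 8.7
  Innovation 75 × 0.05 = 3.75
  Artistic impression 77 × 0.09 = 6.93
  Craftsmanship 100 × 0.06 = 6
  Presentation 92 × 0.06 = 5.52
Sum = 74.13
74.13 is ≥ 64.5 and < 77.5 → Credit

Credit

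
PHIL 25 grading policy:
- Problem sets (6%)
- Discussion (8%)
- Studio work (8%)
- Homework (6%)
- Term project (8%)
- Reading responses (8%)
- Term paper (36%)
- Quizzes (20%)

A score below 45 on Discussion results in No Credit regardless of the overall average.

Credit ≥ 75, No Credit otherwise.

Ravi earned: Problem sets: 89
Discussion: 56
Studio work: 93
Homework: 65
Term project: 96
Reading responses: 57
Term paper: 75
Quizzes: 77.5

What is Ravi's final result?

Discussion score 56 ≥ 45: minimum met.
Weighted total:
  Problem sets 89 × 0.06 = 5.34
  Discussion 56 × 0.08 = 4.48
  Studio work 93 × 0.08 = 7.44
  Homework 65 × 0.06 = 3.9
  Term project 96 × 0.08 = 7.68
  Reading responses 57 × 0.08 = 4.56
  Term paper 75 × 0.36 = 27
  Quizzes 77.5 × 0.2 = 15.5
Sum = 75.9
75.9 ≥ 75 → Credit

Credit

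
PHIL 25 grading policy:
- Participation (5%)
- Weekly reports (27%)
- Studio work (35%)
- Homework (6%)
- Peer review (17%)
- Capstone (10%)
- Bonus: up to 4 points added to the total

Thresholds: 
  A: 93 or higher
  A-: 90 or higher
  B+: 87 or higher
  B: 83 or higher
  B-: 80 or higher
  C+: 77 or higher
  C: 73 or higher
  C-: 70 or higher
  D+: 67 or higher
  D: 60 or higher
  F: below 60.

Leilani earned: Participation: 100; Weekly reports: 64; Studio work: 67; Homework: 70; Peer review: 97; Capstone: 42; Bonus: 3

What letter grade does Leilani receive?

C

Weighted total:
  Participation 100 × 0.05 = 5
  Weekly reports 64 × 0.27 = 17.28
  Studio work 67 × 0.35 = 23.45
  Homework 70 × 0.06 = 4.2
  Peer review 97 × 0.17 = 16.49
  Capstone 42 × 0.1 = 4.2
Sum = 70.62
Bonus: 70.62 + 3 = 73.62
73.62 is ≥ 73 and < 77 → C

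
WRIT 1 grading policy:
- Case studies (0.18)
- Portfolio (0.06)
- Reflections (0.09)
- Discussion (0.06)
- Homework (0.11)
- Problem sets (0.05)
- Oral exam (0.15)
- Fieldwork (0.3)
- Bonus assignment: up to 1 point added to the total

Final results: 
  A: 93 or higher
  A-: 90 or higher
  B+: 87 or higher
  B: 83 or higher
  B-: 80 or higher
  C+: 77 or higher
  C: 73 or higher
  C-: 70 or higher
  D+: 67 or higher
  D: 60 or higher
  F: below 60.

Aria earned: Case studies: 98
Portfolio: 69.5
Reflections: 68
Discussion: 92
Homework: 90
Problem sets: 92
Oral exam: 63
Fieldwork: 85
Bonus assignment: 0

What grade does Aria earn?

Weighted total:
  Case studies 98 × 0.18 = 17.64
  Portfolio 69.5 × 0.06 = 4.17
  Reflections 68 × 0.09 = 6.12
  Discussion 92 × 0.06 = 5.52
  Homework 90 × 0.11 = 9.9
  Problem sets 92 × 0.05 = 4.6
  Oral exam 63 × 0.15 = 9.45
  Fieldwork 85 × 0.3 = 25.5
Sum = 82.9
Bonus assignment: 82.9 + 0 = 82.9
82.9 is ≥ 80 and < 83 → B-

B-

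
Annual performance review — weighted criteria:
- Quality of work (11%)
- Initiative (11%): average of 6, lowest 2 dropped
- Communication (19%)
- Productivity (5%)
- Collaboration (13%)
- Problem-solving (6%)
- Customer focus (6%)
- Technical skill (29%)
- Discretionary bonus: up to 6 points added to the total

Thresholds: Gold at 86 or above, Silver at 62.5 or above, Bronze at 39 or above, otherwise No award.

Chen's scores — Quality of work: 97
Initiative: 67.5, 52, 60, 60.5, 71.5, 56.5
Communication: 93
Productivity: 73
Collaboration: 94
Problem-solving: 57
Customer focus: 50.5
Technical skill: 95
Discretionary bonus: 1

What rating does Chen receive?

Gold

Initiative: drop 52, 56.5 → average of remaining 4 = 259.5/4 = 64.875
Weighted total:
  Quality of work 97 × 0.11 = 10.67
  Initiative 64.875 × 0.11 = 7.13625
  Communication 93 × 0.19 = 17.67
  Productivity 73 × 0.05 = 3.65
  Collaboration 94 × 0.13 = 12.22
  Problem-solving 57 × 0.06 = 3.42
  Customer focus 50.5 × 0.06 = 3.03
  Technical skill 95 × 0.29 = 27.55
Sum = 85.34625
Discretionary bonus: 85.34625 + 1 = 86.34625
86.34625 ≥ 86 → Gold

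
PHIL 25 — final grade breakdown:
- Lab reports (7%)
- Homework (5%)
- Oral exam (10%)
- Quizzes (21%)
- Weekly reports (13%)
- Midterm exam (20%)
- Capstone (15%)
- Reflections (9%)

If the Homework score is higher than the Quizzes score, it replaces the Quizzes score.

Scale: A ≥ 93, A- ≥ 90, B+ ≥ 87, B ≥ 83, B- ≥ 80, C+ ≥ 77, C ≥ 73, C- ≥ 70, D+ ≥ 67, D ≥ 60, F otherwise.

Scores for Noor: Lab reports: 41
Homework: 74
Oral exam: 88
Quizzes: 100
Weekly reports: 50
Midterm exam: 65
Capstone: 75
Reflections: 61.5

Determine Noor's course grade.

C-

Homework (74) ≤ Quizzes (100), so Quizzes stays at 100.
Weighted total:
  Lab reports 41 × 0.07 = 2.87
  Homework 74 × 0.05 = 3.7
  Oral exam 88 × 0.1 = 8.8
  Quizzes 100 × 0.21 = 21
  Weekly reports 50 × 0.13 = 6.5
  Midterm exam 65 × 0.2 = 13
  Capstone 75 × 0.15 = 11.25
  Reflections 61.5 × 0.09 = 5.535
Sum = 72.655
72.655 is ≥ 70 and < 73 → C-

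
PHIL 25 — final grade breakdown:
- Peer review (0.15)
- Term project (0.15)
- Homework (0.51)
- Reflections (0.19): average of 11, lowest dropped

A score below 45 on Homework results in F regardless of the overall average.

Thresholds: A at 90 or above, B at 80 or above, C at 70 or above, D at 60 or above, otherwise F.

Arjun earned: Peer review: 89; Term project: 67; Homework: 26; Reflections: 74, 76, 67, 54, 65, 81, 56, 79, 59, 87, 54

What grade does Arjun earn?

Reflections: drop 54 → average of remaining 10 = 698/10 = 69.8
Homework score 26 < 45: minimum not met.
Weighted total:
  Peer review 89 × 0.15 = 13.35
  Term project 67 × 0.15 = 10.05
  Homework 26 × 0.51 = 13.26
  Reflections 69.8 × 0.19 = 13.262
Sum = 49.922
Because the Homework minimum was not met, the result is F.

F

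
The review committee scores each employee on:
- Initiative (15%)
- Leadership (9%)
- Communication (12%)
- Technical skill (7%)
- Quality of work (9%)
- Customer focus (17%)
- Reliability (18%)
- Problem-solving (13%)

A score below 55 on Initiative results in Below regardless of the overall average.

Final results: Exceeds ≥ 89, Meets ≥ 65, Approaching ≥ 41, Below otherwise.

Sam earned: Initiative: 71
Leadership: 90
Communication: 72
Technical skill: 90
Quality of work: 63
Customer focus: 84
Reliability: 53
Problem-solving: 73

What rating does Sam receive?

Meets

Initiative score 71 ≥ 55: minimum met.
Weighted total:
  Initiative 71 × 0.15 = 10.65
  Leadership 90 × 0.09 = 8.1
  Communication 72 × 0.12 = 8.64
  Technical skill 90 × 0.07 = 6.3
  Quality of work 63 × 0.09 = 5.67
  Customer focus 84 × 0.17 = 14.28
  Reliability 53 × 0.18 = 9.54
  Problem-solving 73 × 0.13 = 9.49
Sum = 72.67
72.67 is ≥ 65 and < 89 → Meets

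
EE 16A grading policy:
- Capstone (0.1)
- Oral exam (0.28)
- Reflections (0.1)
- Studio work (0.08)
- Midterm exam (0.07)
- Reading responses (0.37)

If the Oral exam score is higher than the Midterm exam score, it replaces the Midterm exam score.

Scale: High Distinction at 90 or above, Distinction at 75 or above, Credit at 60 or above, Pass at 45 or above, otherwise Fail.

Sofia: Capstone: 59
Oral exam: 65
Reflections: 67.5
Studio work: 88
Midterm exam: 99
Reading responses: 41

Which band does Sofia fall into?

Oral exam (65) ≤ Midterm exam (99), so Midterm exam stays at 99.
Weighted total:
  Capstone 59 × 0.1 = 5.9
  Oral exam 65 × 0.28 = 18.2
  Reflections 67.5 × 0.1 = 6.75
  Studio work 88 × 0.08 = 7.04
  Midterm exam 99 × 0.07 = 6.93
  Reading responses 41 × 0.37 = 15.17
Sum = 59.99
59.99 is ≥ 45 and < 60 → Pass

Pass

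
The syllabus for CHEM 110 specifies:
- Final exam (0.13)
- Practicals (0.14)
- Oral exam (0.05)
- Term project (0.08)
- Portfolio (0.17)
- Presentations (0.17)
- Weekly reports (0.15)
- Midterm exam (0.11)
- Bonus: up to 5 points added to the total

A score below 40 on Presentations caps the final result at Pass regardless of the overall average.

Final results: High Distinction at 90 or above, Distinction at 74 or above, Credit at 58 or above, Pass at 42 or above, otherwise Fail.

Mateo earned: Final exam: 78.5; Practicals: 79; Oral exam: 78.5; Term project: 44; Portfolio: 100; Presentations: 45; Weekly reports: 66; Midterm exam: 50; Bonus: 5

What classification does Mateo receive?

Presentations score 45 ≥ 40: minimum met.
Weighted total:
  Final exam 78.5 × 0.13 = 10.205
  Practicals 79 × 0.14 = 11.06
  Oral exam 78.5 × 0.05 = 3.925
  Term project 44 × 0.08 = 3.52
  Portfolio 100 × 0.17 = 17
  Presentations 45 × 0.17 = 7.65
  Weekly reports 66 × 0.15 = 9.9
  Midterm exam 50 × 0.11 = 5.5
Sum = 68.76
Bonus: 68.76 + 5 = 73.76
73.76 is ≥ 58 and < 74 → Credit

Credit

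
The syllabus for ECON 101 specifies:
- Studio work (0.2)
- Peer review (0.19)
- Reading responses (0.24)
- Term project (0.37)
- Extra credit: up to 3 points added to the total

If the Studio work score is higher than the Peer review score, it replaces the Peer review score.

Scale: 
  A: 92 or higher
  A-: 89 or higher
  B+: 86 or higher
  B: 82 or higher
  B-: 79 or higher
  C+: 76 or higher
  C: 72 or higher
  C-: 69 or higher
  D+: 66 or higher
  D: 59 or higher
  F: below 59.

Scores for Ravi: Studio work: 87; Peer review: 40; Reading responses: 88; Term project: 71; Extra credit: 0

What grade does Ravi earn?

B-

Studio work (87) > Peer review (40), so Peer review counts as 87.
Weighted total:
  Studio work 87 × 0.2 = 17.4
  Peer review 87 × 0.19 = 16.53
  Reading responses 88 × 0.24 = 21.12
  Term project 71 × 0.37 = 26.27
Sum = 81.32
Extra credit: 81.32 + 0 = 81.32
81.32 is ≥ 79 and < 82 → B-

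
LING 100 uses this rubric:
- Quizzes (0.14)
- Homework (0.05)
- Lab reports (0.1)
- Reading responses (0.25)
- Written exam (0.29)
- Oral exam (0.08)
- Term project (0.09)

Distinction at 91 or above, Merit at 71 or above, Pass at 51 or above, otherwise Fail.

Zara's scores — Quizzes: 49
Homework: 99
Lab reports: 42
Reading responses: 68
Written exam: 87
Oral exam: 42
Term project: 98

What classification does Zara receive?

Pass

Weighted total:
  Quizzes 49 × 0.14 = 6.86
  Homework 99 × 0.05 = 4.95
  Lab reports 42 × 0.1 = 4.2
  Reading responses 68 × 0.25 = 17
  Written exam 87 × 0.29 = 25.23
  Oral exam 42 × 0.08 = 3.36
  Term project 98 × 0.09 = 8.82
Sum = 70.42
70.42 is ≥ 51 and < 71 → Pass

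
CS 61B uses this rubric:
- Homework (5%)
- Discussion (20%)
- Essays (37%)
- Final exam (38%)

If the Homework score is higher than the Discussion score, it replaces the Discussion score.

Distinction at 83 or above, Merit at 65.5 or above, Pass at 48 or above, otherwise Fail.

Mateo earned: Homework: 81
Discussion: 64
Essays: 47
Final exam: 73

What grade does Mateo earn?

Homework (81) > Discussion (64), so Discussion counts as 81.
Weighted total:
  Homework 81 × 0.05 = 4.05
  Discussion 81 × 0.2 = 16.2
  Essays 47 × 0.37 = 17.39
  Final exam 73 × 0.38 = 27.74
Sum = 65.38
65.38 is ≥ 48 and < 65.5 → Pass

Pass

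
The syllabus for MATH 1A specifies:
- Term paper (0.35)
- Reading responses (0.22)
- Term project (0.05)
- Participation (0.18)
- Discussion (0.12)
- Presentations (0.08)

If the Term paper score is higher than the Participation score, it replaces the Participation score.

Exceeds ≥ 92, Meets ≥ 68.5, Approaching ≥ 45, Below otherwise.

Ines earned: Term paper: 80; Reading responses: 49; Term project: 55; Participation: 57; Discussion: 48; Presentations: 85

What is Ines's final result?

Approaching

Term paper (80) > Participation (57), so Participation counts as 80.
Weighted total:
  Term paper 80 × 0.35 = 28
  Reading responses 49 × 0.22 = 10.78
  Term project 55 × 0.05 = 2.75
  Participation 80 × 0.18 = 14.4
  Discussion 48 × 0.12 = 5.76
  Presentations 85 × 0.08 = 6.8
Sum = 68.49
68.49 is ≥ 45 and < 68.5 → Approaching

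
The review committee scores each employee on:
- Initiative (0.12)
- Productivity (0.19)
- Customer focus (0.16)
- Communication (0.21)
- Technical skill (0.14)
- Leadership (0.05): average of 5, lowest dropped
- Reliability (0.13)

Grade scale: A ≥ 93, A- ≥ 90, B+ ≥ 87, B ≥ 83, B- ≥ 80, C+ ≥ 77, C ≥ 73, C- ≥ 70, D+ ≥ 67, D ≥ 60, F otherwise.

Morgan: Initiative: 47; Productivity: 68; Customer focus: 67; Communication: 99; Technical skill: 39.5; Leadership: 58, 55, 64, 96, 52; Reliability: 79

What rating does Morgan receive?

Leadership: drop 52 → average of remaining 4 = 273/4 = 68.25
Weighted total:
  Initiative 47 × 0.12 = 5.64
  Productivity 68 × 0.19 = 12.92
  Customer focus 67 × 0.16 = 10.72
  Communication 99 × 0.21 = 20.79
  Technical skill 39.5 × 0.14 = 5.53
  Leadership 68.25 × 0.05 = 3.4125
  Reliability 79 × 0.13 = 10.27
Sum = 69.2825
69.2825 is ≥ 67 and < 70 → D+

D+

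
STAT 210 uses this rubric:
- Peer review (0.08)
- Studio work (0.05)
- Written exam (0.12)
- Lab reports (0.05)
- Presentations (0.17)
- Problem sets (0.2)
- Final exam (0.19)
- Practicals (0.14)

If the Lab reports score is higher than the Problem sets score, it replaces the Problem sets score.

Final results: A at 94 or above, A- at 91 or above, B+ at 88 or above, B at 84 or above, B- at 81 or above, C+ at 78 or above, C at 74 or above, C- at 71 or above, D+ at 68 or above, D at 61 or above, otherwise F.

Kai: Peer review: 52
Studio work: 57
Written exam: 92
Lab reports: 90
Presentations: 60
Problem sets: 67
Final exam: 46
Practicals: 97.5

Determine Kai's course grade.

Lab reports (90) > Problem sets (67), so Problem sets counts as 90.
Weighted total:
  Peer review 52 × 0.08 = 4.16
  Studio work 57 × 0.05 = 2.85
  Written exam 92 × 0.12 = 11.04
  Lab reports 90 × 0.05 = 4.5
  Presentations 60 × 0.17 = 10.2
  Problem sets 90 × 0.2 = 18
  Final exam 46 × 0.19 = 8.74
  Practicals 97.5 × 0.14 = 13.65
Sum = 73.14
73.14 is ≥ 71 and < 74 → C-

C-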